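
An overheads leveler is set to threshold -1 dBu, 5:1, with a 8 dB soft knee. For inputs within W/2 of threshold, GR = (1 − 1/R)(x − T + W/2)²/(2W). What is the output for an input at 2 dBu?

x − T + W/2 = 2 − (-1) + 4 = 7.
GR = (1 − 1/5) × 7² / 16 = 0.8 × 49 / 16 = 2.45 dB.
Output = 2 − 2.45 = -0.45 dBu.

-0.45 dBu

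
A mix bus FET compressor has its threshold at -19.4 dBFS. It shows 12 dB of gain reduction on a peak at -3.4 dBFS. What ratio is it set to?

4:1

Input overshoot = -3.4 − (-19.4) = 16 dB.
Output overshoot = 16 − 12 = 4 dB.
Ratio = input overshoot / output overshoot = 16 / 4 = 4.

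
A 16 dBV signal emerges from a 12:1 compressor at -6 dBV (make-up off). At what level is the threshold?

-8 dBV

Gain reduction = 16 − (-6) = 22 dB; output overshoot = GR / (R − 1) = 22 / 11 = 2 dB.
Threshold = output − output overshoot = -6 − 2 = -8 dBV.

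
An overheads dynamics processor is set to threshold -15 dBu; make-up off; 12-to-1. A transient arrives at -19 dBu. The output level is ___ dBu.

-19 dBu

-19 dBu is 4 dB below the -15 dBu threshold, so no gain reduction is applied.
Output = input = -19 dBu.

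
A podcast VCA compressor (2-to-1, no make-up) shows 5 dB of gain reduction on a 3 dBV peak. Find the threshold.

-7 dBV

Let T be the threshold. Output overshoot = (input overshoot)/R, so -2 − T = (3 − T)/2.
2·(-2 − T) = 3 − T → 1·T = -4 − 3 = -7.
T = -7/1 = -7 dBV.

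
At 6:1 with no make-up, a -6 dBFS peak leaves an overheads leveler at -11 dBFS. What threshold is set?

Input is 6 dB above T (since output overshoot × R = input overshoot: (-11 − T)·6 = -6 − T gives T = -12 dBFS).
Check: -12 + (-6 − (-12))/6 = -12 + 1 = -11 dBFS. ✓

-12 dBFS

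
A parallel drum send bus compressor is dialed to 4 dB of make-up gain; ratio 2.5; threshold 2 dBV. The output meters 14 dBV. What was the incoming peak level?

Remove make-up: 14 − 4 = 10 dBV.
The compressed level sits 10 − 2 = 8 dB over threshold.
Before 2.5:1 compression the overshoot was 8 × 2.5 = 20 dB, so input = 2 + 20 = 22 dBV.

22 dBV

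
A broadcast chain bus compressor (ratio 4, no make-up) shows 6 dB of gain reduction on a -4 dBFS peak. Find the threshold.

Gain reduction = -4 − (-10) = 6 dB; output overshoot = GR / (R − 1) = 6 / 3 = 2 dB.
Threshold = output − output overshoot = -10 − 2 = -12 dBFS.

-12 dBFS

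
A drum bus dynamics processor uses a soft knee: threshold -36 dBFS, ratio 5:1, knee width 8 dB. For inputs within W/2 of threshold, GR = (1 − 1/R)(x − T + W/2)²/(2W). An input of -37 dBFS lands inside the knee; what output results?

-37.45 dBFS

x − T + W/2 = -37 − (-36) + 4 = 3.
GR = (1 − 1/5) × 3² / 16 = 0.8 × 9 / 16 = 0.45 dB.
Output = -37 − 0.45 = -37.45 dBFS.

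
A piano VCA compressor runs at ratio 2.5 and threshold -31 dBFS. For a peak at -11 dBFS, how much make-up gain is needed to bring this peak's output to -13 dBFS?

10 dB

Without make-up, output = threshold + overshoot/2.5 = -31 + 8 = -23 dBFS.
Gap to target: 10 dB.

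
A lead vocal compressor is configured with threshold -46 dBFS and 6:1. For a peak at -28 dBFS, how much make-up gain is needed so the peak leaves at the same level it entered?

Without make-up, output = threshold + overshoot/6 = -46 + 3 = -43 dBFS.
Gap to target: 15 dB.

15 dB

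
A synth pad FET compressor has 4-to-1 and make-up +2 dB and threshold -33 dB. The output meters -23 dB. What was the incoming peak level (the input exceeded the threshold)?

Stripping the +2 dB make-up gives -25 dB at the gain stage.
That's 8 dB above the -33 dB threshold.
Before 4:1 compression the overshoot was 8 × 4 = 32 dB, so input = -33 + 32 = -1 dB.

-1 dB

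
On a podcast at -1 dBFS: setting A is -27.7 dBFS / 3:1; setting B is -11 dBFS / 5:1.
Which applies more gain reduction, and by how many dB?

A: 26.7 dB over, compressed to 8.9 dB over, so 17.8 dB of GR.
B: 10 dB over, compressed to 2 dB over, so 8 dB of GR.
A applies 9.8 dB more gain reduction.

A, by 9.8 dB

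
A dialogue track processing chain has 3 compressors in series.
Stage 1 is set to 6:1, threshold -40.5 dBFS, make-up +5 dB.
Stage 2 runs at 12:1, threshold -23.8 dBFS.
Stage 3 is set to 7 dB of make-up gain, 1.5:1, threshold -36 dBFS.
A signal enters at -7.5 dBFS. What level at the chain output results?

Stage 1: overshoot 33 dB → 33/6 = 5.5 dB → -35 dBFS; +5 dB make-up → -30 dBFS.
Stage 2: -30 dBFS ≤ -23.8 dBFS, so stage 2 doesn't engage; output -30 dBFS.
Stage 3: overshoot 6 dB → 6/1.5 = 4 dB → -32 dBFS; +7 dB make-up → -25 dBFS.

-25 dBFS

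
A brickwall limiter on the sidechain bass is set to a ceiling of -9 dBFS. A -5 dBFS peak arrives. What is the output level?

At ∞:1, everything above -9 dBFS is held at the ceiling.

-9 dBFS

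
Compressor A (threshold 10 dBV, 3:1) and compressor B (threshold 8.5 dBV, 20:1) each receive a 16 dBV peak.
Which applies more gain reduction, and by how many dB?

A: 6 dB over, compressed to 2 dB over, so 4 dB of GR.
B: 7.5 dB over, compressed to 0.375 dB over, so 7.125 dB of GR.
B applies 3.125 dB more gain reduction.

B, by 3.125 dB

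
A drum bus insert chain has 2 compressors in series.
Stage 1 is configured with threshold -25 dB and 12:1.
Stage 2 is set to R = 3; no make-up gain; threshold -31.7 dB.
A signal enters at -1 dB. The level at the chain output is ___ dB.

-28.8 dB

Stage 1: overshoot 24 dB → 24/12 = 2 dB → -23 dB.
Stage 2: 8.7 dB above -31.7 dB, reduced 3:1 to 2.9 dB above → -28.8 dB.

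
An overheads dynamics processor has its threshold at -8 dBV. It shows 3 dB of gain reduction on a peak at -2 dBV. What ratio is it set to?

2:1

Input overshoot = -2 − (-8) = 6 dB.
Output overshoot = 6 − 3 = 3 dB.
Ratio = input overshoot / output overshoot = 6 / 3 = 2.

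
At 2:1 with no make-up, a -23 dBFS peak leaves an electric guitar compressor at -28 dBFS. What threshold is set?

-33 dBFS

Let T be the threshold. Output overshoot = (input overshoot)/R, so -28 − T = (-23 − T)/2.
2·(-28 − T) = -23 − T → 1·T = -56 − (-23) = -33.
T = -33/1 = -33 dBFS.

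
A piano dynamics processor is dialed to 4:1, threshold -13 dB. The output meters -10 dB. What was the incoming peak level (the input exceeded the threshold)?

The compressed level sits -10 − (-13) = 3 dB over threshold.
Before 4:1 compression the overshoot was 3 × 4 = 12 dB, so input = -13 + 12 = -1 dB.

-1 dB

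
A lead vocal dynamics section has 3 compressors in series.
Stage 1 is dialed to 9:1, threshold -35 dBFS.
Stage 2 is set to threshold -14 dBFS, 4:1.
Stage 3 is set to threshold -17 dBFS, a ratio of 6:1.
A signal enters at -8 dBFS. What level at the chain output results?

-32 dBFS

Stage 1: 27 dB above -35 dBFS, reduced 9:1 to 3 dB above → -32 dBFS.
Stage 2: -32 dBFS ≤ -14 dBFS, so stage 2 doesn't engage; output -32 dBFS.
Stage 3: -32 dBFS is at or below the -17 dBFS threshold — no compression; output -32 dBFS.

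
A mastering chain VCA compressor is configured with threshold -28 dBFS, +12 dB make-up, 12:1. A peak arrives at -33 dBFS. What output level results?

-21 dBFS

-33 dBFS is 5 dB below the -28 dBFS threshold, so no gain reduction is applied.
Make-up gain adds 12 dB: -33 + 12 = -21 dBFS.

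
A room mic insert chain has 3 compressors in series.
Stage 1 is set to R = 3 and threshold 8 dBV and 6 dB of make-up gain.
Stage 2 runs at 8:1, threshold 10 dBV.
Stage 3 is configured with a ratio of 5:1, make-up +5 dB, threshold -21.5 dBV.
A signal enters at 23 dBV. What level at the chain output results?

Stage 1: overshoot 15 dB → 15/3 = 5 dB → 13 dBV; +6 dB make-up → 19 dBV.
Stage 2: 9 dB above 10 dBV, reduced 8:1 to 1.125 dB above → 11.125 dBV.
Stage 3: 32.625 dB above -21.5 dBV, reduced 5:1 to 6.525 dB above → -14.975 dBV; +5 dB make-up → -9.975 dBV.

-9.975 dBV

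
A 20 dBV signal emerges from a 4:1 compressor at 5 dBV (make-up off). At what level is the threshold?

0 dBV

Let T be the threshold. Output overshoot = (input overshoot)/R, so 5 − T = (20 − T)/4.
4·(5 − T) = 20 − T → 3·T = 20 − 20 = 0.
T = 0/3 = 0 dBV.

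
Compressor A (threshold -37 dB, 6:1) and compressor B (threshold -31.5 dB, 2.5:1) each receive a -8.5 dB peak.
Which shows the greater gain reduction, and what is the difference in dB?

A, by 9.95 dB

A: GR = 28.5 − 28.5/6 = 23.75 dB.
B: GR = 23 − 23/2.5 = 13.8 dB.
A reduces 9.95 dB more.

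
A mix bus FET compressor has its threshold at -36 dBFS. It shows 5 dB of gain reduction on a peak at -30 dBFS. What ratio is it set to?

Input overshoot = -30 − (-36) = 6 dB.
Output overshoot = 6 − 5 = 1 dB.
Ratio = input overshoot / output overshoot = 6 / 1 = 6.

6:1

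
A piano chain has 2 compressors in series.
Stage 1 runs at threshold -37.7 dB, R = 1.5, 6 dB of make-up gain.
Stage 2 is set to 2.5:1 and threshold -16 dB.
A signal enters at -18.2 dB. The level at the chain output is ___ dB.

-18.7 dB

Stage 1: -18.2 dB is 19.5 dB over -37.7 dB; at 1.5:1 that becomes 13 dB over, giving -24.7 dB; +6 dB make-up → -18.7 dB.
Stage 2: -18.7 dB is at or below the -16 dB threshold — no compression; output -18.7 dB.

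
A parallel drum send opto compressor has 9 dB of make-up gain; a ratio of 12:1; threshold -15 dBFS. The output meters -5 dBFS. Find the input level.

Stripping the +9 dB make-up gives -14 dBFS at the gain stage.
That's 1 dB above the -15 dBFS threshold.
Input overshoot = R × output overshoot = 12 dB → input = -15 + 12 = -3 dBFS.

-3 dBFS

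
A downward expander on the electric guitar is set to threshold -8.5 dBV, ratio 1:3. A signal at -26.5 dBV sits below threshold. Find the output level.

-62.5 dBV

Below threshold, a 1:3 expander applies gain = (3−1)×(T − x) of attenuation.
(3−1) × 18 = 36 dB, so output = -26.5 − 36 = -62.5 dBV.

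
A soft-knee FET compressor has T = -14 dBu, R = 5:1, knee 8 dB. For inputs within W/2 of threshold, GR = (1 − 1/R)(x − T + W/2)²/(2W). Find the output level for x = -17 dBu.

x − T + W/2 = -17 − (-14) + 4 = 1.
GR = (1 − 1/5) × 1² / 16 = 0.8 × 1 / 16 = 0.05 dB.
Output = -17 − 0.05 = -17.05 dBu.

-17.05 dBu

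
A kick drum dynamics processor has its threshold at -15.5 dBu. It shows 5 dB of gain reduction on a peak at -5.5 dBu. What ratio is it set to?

2:1

Input overshoot = -5.5 − (-15.5) = 10 dB.
Output overshoot = 10 − 5 = 5 dB.
Ratio = input overshoot / output overshoot = 10 / 5 = 2.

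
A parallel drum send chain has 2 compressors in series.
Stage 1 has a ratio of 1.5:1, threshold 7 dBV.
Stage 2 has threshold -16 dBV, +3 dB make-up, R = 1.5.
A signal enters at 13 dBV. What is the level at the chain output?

5 dBV

Stage 1: 6 dB above 7 dBV, reduced 1.5:1 to 4 dB above → 11 dBV.
Stage 2: overshoot 27 dB → 27/1.5 = 18 dB → 2 dBV; +3 dB make-up → 5 dBV.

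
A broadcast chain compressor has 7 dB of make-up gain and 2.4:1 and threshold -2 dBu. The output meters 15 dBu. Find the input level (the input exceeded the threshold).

Before make-up, the level was 15 − 7 = 8 dBu.
Post-compression overshoot = 8 − (-2) = 10 dB.
Before 2.4:1 compression the overshoot was 10 × 2.4 = 24 dB, so input = -2 + 24 = 22 dBu.

22 dBu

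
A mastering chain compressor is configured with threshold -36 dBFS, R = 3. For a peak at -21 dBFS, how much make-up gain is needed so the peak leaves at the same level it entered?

The peak compresses to -36 + 15/3 = -31 dBFS.
To reach -21 dBFS requires -21 − (-31) = 10 dB of make-up.

10 dB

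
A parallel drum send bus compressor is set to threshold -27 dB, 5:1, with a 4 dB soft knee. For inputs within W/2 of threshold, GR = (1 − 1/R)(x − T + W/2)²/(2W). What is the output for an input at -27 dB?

x − T + W/2 = -27 − (-27) + 2 = 2.
GR = (1 − 1/5) × 2² / 8 = 0.8 × 4 / 8 = 0.4 dB.
Output = -27 − 0.4 = -27.4 dB.

-27.4 dB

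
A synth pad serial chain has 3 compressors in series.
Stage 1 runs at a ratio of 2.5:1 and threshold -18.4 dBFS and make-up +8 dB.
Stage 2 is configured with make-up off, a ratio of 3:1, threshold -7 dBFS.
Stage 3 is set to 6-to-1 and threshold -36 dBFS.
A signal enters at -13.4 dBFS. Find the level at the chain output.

-31.4 dBFS

Stage 1: 5 dB above -18.4 dBFS, reduced 2.5:1 to 2 dB above → -16.4 dBFS; +8 dB make-up → -8.4 dBFS.
Stage 2: -8.4 dBFS ≤ -7 dBFS, so stage 2 doesn't engage; output -8.4 dBFS.
Stage 3: -8.4 dBFS is 27.6 dB over -36 dBFS; at 6:1 that becomes 4.6 dB over, giving -31.4 dBFS.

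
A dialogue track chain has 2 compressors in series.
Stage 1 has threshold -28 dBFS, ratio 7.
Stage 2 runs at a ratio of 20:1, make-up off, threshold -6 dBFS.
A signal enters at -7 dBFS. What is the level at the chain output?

-25 dBFS

Stage 1: -7 dBFS is 21 dB over -28 dBFS; at 7:1 that becomes 3 dB over, giving -25 dBFS.
Stage 2: -25 dBFS is at or below the -6 dBFS threshold — no compression; output -25 dBFS.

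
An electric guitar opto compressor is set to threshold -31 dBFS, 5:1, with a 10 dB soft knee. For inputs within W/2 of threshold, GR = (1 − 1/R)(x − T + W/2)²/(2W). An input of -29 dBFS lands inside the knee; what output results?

x − T + W/2 = -29 − (-31) + 5 = 7.
GR = (1 − 1/5) × 7² / 20 = 0.8 × 49 / 20 = 1.96 dB.
Output = -29 − 1.96 = -30.96 dBFS.

-30.96 dBFS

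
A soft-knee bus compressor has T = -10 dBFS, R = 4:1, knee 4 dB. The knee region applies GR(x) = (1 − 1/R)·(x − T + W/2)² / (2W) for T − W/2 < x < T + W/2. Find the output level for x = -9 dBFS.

-9.84375 dBFS

x − T + W/2 = -9 − (-10) + 2 = 3.
GR = (1 − 1/4) × 3² / 8 = 0.75 × 9 / 8 = 0.84375 dB.
Output = -9 − 0.84375 = -9.84375 dBFS.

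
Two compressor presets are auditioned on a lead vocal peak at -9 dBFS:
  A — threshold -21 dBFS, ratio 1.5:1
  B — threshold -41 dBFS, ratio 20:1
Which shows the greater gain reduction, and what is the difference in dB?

A: overshoot 12 dB → output overshoot 8 dB → GR 4 dB.
B: overshoot 32 dB → output overshoot 1.6 dB → GR 30.4 dB.
Difference: 26.4 dB in favour of B.

B, by 26.4 dB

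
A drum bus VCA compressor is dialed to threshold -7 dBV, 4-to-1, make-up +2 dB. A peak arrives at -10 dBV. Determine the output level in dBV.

-10 dBV is 3 dB below the -7 dBV threshold, so no gain reduction is applied.
Make-up gain adds 2 dB: -10 + 2 = -8 dBV.

-8 dBV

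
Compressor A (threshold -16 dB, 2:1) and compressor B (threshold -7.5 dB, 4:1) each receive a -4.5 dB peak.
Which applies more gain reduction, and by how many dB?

A, by 3.5 dB

A: overshoot 11.5 dB → output overshoot 5.75 dB → GR 5.75 dB.
B: overshoot 3 dB → output overshoot 0.75 dB → GR 2.25 dB.
A reduces 3.5 dB more.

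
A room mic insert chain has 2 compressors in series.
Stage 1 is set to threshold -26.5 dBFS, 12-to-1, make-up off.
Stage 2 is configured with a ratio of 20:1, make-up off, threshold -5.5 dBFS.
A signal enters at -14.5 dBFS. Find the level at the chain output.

-25.5 dBFS

Stage 1: 12 dB above -26.5 dBFS, reduced 12:1 to 1 dB above → -25.5 dBFS.
Stage 2: below threshold (-25.5 ≤ -5.5); passes unchanged; output -25.5 dBFS.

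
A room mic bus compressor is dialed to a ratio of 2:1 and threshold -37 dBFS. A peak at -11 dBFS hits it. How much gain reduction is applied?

13 dB

-11 dBFS exceeds the threshold by 26 dB.
A 2:1 ratio leaves 13 dB of that excess.
So the signal is attenuated by 26 − 13 = 13 dB.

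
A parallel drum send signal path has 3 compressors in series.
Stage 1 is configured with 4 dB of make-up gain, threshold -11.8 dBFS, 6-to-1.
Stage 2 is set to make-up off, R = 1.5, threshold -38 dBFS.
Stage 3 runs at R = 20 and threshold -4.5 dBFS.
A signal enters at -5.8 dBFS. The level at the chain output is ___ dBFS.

Stage 1: -5.8 dBFS is 6 dB over -11.8 dBFS; at 6:1 that becomes 1 dB over, giving -10.8 dBFS; +4 dB make-up → -6.8 dBFS.
Stage 2: -6.8 dBFS is 31.2 dB over -38 dBFS; at 1.5:1 that becomes 20.8 dB over, giving -17.2 dBFS.
Stage 3: -17.2 dBFS ≤ -4.5 dBFS, so stage 3 doesn't engage; output -17.2 dBFS.

-17.2 dBFS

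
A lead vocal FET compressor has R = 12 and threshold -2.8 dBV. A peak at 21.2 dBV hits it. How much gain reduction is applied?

22 dB

The signal is 24 dB above threshold.
After 12:1 compression the overshoot becomes 24/12 = 2 dB.
Gain reduction = 24 − 2 = 22 dB.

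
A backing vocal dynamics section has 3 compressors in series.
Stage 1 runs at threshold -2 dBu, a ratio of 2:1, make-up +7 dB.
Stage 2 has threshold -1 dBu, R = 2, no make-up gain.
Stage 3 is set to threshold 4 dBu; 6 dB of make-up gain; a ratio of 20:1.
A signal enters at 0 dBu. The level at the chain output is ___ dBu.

8.5 dBu

Stage 1: 2 dB above -2 dBu, reduced 2:1 to 1 dB above → -1 dBu; +7 dB make-up → 6 dBu.
Stage 2: 6 dBu is 7 dB over -1 dBu; at 2:1 that becomes 3.5 dB over, giving 2.5 dBu.
Stage 3: 2.5 dBu ≤ 4 dBu, so stage 3 doesn't engage; make-up brings it to 8.5 dBu.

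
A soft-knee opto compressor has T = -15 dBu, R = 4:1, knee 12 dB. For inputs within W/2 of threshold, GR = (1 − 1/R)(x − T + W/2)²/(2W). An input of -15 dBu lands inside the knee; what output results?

-16.125 dBu

x − T + W/2 = -15 − (-15) + 6 = 6.
GR = (1 − 1/4) × 6² / 24 = 0.75 × 36 / 24 = 1.125 dB.
Output = -15 − 1.125 = -16.125 dBu.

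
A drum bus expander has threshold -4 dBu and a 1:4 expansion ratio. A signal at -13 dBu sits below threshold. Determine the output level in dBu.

-40 dBu

Below threshold, a 1:4 expander applies gain = (4−1)×(T − x) of attenuation.
(4−1) × 9 = 27 dB, so output = -13 − 27 = -40 dBu.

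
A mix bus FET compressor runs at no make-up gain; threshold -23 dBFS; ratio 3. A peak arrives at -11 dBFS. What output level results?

The input is 12 dB above the -23 dBFS threshold.
3:1 compression reduces that to 12/3 = 4 dB over.
Output = -23 + 4 = -19 dBFS.

-19 dBFS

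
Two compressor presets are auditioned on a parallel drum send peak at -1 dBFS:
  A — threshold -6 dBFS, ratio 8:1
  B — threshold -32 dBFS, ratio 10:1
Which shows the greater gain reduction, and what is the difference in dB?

B, by 23.525 dB

A: GR = 5 − 5/8 = 4.375 dB.
B: GR = 31 − 31/10 = 27.9 dB.
Difference: 23.525 dB in favour of B.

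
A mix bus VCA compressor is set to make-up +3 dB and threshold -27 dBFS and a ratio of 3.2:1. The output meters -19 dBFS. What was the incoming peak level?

Remove make-up: -19 − 3 = -22 dBFS.
That's 5 dB above the -27 dBFS threshold.
Input overshoot = R × output overshoot = 16 dB → input = -27 + 16 = -11 dBFS.

-11 dBFS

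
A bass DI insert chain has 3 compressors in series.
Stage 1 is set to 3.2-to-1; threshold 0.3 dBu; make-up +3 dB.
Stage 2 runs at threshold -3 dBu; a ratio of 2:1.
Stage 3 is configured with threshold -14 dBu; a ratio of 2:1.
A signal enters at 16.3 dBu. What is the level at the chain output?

Stage 1: 16.3 dBu is 16 dB over 0.3 dBu; at 3.2:1 that becomes 5 dB over, giving 5.3 dBu; +3 dB make-up → 8.3 dBu.
Stage 2: 11.3 dB above -3 dBu, reduced 2:1 to 5.65 dB above → 2.65 dBu.
Stage 3: overshoot 16.65 dB → 16.65/2 = 8.325 dB → -5.675 dBu.

-5.675 dBu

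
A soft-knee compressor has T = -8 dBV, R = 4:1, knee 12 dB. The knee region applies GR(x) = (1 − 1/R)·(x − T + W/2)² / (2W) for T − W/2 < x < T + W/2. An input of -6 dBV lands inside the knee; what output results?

x − T + W/2 = -6 − (-8) + 6 = 8.
GR = (1 − 1/4) × 8² / 24 = 0.75 × 64 / 24 = 2 dB.
Output = -6 − 2 = -8 dBV.

-8 dBV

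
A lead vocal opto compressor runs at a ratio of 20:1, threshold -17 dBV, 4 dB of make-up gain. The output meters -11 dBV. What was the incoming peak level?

23 dBV

Stripping the +4 dB make-up gives -15 dBV at the gain stage.
That's 2 dB above the -17 dBV threshold.
Input overshoot = R × output overshoot = 40 dB → input = -17 + 40 = 23 dBV.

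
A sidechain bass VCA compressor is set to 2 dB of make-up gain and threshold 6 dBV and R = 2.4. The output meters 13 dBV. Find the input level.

18 dBV

Stripping the +2 dB make-up gives 11 dBV at the gain stage.
That's 5 dB above the 6 dBV threshold.
Input overshoot = R × output overshoot = 12 dB → input = 6 + 12 = 18 dBV.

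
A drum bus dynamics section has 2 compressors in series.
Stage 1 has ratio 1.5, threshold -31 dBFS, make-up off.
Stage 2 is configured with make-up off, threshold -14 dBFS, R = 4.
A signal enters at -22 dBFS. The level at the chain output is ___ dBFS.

-25 dBFS

Stage 1: 9 dB above -31 dBFS, reduced 1.5:1 to 6 dB above → -25 dBFS.
Stage 2: -25 dBFS ≤ -14 dBFS, so stage 2 doesn't engage; output -25 dBFS.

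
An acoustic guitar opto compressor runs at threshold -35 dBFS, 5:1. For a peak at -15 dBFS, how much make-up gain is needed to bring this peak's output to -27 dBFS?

Overshoot 20 dB → 20/5 = 4 dB after compression, so the compressed level is -35 + 4 = -31 dBFS.
Make-up = target − compressed = -27 − (-31) = 4 dB.

4 dB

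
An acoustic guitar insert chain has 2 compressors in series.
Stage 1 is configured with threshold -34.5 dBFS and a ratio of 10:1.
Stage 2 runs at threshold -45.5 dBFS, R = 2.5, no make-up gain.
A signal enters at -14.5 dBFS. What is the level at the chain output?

Stage 1: -14.5 dBFS is 20 dB over -34.5 dBFS; at 10:1 that becomes 2 dB over, giving -32.5 dBFS.
Stage 2: -32.5 dBFS is 13 dB over -45.5 dBFS; at 2.5:1 that becomes 5.2 dB over, giving -40.3 dBFS.

-40.3 dBFS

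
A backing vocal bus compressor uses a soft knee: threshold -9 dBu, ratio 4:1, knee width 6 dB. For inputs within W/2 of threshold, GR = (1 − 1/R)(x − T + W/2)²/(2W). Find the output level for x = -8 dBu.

-9 dBu

x − T + W/2 = -8 − (-9) + 3 = 4.
GR = (1 − 1/4) × 4² / 12 = 0.75 × 16 / 12 = 1 dB.
Output = -8 − 1 = -9 dBu.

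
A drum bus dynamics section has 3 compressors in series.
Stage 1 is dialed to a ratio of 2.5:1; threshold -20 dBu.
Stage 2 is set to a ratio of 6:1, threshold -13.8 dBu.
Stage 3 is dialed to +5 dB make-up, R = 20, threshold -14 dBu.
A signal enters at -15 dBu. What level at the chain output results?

Stage 1: 5 dB above -20 dBu, reduced 2.5:1 to 2 dB above → -18 dBu.
Stage 2: -18 dBu is at or below the -13.8 dBu threshold — no compression; output -18 dBu.
Stage 3: below threshold (-18 ≤ -14); passes unchanged; make-up brings it to -13 dBu.

-13 dBu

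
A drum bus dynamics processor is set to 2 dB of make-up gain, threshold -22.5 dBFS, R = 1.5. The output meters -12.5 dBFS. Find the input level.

-10.5 dBFS

Before make-up, the level was -12.5 − 2 = -14.5 dBFS.
That's 8 dB above the -22.5 dBFS threshold.
Before 1.5:1 compression the overshoot was 8 × 1.5 = 12 dB, so input = -22.5 + 12 = -10.5 dBFS.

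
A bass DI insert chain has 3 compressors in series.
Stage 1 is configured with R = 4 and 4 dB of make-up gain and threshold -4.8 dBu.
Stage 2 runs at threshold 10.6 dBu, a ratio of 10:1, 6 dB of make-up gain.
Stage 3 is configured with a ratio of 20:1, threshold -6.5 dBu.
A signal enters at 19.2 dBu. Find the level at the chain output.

Stage 1: overshoot 24 dB → 24/4 = 6 dB → 1.2 dBu; +4 dB make-up → 5.2 dBu.
Stage 2: below threshold (5.2 ≤ 10.6); passes unchanged; make-up brings it to 11.2 dBu.
Stage 3: 11.2 dBu is 17.7 dB over -6.5 dBu; at 20:1 that becomes 0.885 dB over, giving -5.615 dBu.

-5.615 dBu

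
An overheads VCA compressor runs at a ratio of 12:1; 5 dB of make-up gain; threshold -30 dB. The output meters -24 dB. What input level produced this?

-18 dB

Remove make-up: -24 − 5 = -29 dB.
That's 1 dB above the -30 dB threshold.
Undo the ratio: input overshoot = 1 × 12 = 12 dB, giving input = -18 dB.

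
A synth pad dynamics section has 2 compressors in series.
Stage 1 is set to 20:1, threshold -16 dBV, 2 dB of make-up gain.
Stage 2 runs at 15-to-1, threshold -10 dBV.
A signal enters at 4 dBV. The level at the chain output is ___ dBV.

-13 dBV

Stage 1: 20 dB above -16 dBV, reduced 20:1 to 1 dB above → -15 dBV; +2 dB make-up → -13 dBV.
Stage 2: -13 dBV is at or below the -10 dBV threshold — no compression; output -13 dBV.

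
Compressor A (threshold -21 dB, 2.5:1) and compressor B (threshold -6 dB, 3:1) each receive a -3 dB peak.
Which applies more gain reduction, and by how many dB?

A, by 8.8 dB

A: overshoot 18 dB → output overshoot 7.2 dB → GR 10.8 dB.
B: overshoot 3 dB → output overshoot 1 dB → GR 2 dB.
A reduces 8.8 dB more.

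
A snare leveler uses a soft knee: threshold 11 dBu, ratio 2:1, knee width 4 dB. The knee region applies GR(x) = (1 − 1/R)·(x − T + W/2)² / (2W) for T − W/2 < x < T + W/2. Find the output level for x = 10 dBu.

9.9375 dBu

x − T + W/2 = 10 − 11 + 2 = 1.
GR = (1 − 1/2) × 1² / 8 = 0.5 × 1 / 8 = 0.0625 dB.
Output = 10 − 0.0625 = 9.9375 dBu.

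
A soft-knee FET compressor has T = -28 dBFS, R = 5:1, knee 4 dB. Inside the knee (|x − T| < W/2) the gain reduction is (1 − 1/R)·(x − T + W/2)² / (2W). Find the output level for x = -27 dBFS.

-27.9 dBFS

x − T + W/2 = -27 − (-28) + 2 = 3.
GR = (1 − 1/5) × 3² / 8 = 0.8 × 9 / 8 = 0.9 dB.
Output = -27 − 0.9 = -27.9 dBFS.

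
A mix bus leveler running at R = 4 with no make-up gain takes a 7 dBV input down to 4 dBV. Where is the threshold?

3 dBV

Let T be the threshold. Output overshoot = (input overshoot)/R, so 4 − T = (7 − T)/4.
4·(4 − T) = 7 − T → 3·T = 16 − 7 = 9.
T = 9/3 = 3 dBV.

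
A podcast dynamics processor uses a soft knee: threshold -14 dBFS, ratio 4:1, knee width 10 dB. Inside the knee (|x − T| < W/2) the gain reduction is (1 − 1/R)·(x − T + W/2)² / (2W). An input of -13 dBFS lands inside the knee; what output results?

x − T + W/2 = -13 − (-14) + 5 = 6.
GR = (1 − 1/4) × 6² / 20 = 0.75 × 36 / 20 = 1.35 dB.
Output = -13 − 1.35 = -14.35 dBFS.

-14.35 dBFS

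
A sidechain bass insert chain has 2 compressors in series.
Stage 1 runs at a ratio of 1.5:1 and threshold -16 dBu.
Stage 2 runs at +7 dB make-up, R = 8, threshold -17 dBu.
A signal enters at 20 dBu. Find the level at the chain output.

-6.875 dBu

Stage 1: overshoot 36 dB → 36/1.5 = 24 dB → 8 dBu.
Stage 2: overshoot 25 dB → 25/8 = 3.125 dB → -13.875 dBu; +7 dB make-up → -6.875 dBu.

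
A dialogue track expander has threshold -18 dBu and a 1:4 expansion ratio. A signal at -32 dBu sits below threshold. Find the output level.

-74 dBu

The input is 14 dB below the -18 dBu threshold.
A 1:4 expander multiplies undershoot by 4: 14 × 4 = 56 dB below threshold.
Output = -18 − 56 = -74 dBu.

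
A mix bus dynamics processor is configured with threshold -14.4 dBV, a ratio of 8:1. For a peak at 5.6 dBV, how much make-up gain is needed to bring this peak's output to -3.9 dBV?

The peak compresses to -14.4 + 20/8 = -11.9 dBV.
To reach -3.9 dBV requires -3.9 − (-11.9) = 8 dB of make-up.

8 dB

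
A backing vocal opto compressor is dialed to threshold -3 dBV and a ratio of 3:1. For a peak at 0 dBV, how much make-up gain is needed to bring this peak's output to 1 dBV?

Without make-up, output = threshold + overshoot/3 = -3 + 1 = -2 dBV.
Gap to target: 3 dB.

3 dB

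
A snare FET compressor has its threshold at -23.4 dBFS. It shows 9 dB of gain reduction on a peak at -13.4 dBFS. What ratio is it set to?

10:1

Input overshoot = -13.4 − (-23.4) = 10 dB.
Output overshoot = 10 − 9 = 1 dB.
Ratio = input overshoot / output overshoot = 10 / 1 = 10.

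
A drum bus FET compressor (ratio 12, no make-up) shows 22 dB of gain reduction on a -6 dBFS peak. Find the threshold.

-30 dBFS

Gain reduction = -6 − (-28) = 22 dB; output overshoot = GR / (R − 1) = 22 / 11 = 2 dB.
Threshold = output − output overshoot = -28 − 2 = -30 dBFS.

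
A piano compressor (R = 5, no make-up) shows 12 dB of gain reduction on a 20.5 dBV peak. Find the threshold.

5.5 dBV

Input is 15 dB above T (since output overshoot × R = input overshoot: (8.5 − T)·5 = 20.5 − T gives T = 5.5 dBV).
Check: 5.5 + (20.5 − 5.5)/5 = 5.5 + 3 = 8.5 dBV. ✓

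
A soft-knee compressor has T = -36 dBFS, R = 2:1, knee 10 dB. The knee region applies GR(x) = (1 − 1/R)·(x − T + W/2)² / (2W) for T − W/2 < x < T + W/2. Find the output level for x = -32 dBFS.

x − T + W/2 = -32 − (-36) + 5 = 9.
GR = (1 − 1/2) × 9² / 20 = 0.5 × 81 / 20 = 2.025 dB.
Output = -32 − 2.025 = -34.025 dBFS.

-34.025 dBFS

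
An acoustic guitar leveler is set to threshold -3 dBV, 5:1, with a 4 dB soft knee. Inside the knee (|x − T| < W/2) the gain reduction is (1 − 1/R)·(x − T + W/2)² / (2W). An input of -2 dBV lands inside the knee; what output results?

x − T + W/2 = -2 − (-3) + 2 = 3.
GR = (1 − 1/5) × 3² / 8 = 0.8 × 9 / 8 = 0.9 dB.
Output = -2 − 0.9 = -2.9 dBV.

-2.9 dBV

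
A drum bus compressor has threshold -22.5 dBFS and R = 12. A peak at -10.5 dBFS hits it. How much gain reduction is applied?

Overshoot = -10.5 − (-22.5) = 12 dB.
At 12:1, output sits 12/12 = 1 dB above threshold.
So the signal is attenuated by 12 − 1 = 11 dB.

11 dB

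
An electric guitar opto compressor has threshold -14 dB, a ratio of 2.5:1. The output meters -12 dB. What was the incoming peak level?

Post-compression overshoot = -12 − (-14) = 2 dB.
Before 2.5:1 compression the overshoot was 2 × 2.5 = 5 dB, so input = -14 + 5 = -9 dB.

-9 dB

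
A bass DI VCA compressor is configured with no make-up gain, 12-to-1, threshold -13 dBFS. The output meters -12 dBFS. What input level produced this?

-1 dBFS

The compressed level sits -12 − (-13) = 1 dB over threshold.
Undo the ratio: input overshoot = 1 × 12 = 12 dB, giving input = -1 dBFS.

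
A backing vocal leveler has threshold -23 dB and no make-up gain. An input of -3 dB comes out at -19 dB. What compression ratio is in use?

Input overshoot = -3 − (-23) = 20 dB; output overshoot = -19 − (-23) = 4 dB.
Ratio = 20 / 4 = 5.

5:1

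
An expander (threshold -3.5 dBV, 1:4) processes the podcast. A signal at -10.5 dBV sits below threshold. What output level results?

-31.5 dBV

The input is 7 dB below the -3.5 dBV threshold.
A 1:4 expander multiplies undershoot by 4: 7 × 4 = 28 dB below threshold.
Output = -3.5 − 28 = -31.5 dBV.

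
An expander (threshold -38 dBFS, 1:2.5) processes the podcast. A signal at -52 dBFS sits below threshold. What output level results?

Undershoot = (-38) − (-52) = 14 dB.
At 1:2.5, that expands to 35 dB under threshold.
Output = -38 − 35 = -73 dBFS.

-73 dBFS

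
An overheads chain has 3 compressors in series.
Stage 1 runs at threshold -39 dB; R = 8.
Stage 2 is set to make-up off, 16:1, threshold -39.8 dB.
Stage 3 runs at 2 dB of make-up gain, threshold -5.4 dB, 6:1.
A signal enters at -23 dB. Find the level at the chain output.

Stage 1: -23 dB is 16 dB over -39 dB; at 8:1 that becomes 2 dB over, giving -37 dB.
Stage 2: -37 dB is 2.8 dB over -39.8 dB; at 16:1 that becomes 0.175 dB over, giving -39.625 dB.
Stage 3: below threshold (-39.625 ≤ -5.4); passes unchanged; make-up brings it to -37.625 dB.

-37.625 dB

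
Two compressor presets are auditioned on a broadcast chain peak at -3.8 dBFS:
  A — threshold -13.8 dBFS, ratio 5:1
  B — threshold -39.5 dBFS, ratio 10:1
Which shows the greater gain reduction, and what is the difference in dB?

A: overshoot 10 dB → output overshoot 2 dB → GR 8 dB.
B: overshoot 35.7 dB → output overshoot 3.57 dB → GR 32.13 dB.
Difference: 24.13 dB in favour of B.

B, by 24.13 dB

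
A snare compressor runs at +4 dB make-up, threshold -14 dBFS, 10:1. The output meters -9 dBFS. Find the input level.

-4 dBFS

Before make-up, the level was -9 − 4 = -13 dBFS.
The compressed level sits -13 − (-14) = 1 dB over threshold.
Input overshoot = R × output overshoot = 10 dB → input = -14 + 10 = -4 dBFS.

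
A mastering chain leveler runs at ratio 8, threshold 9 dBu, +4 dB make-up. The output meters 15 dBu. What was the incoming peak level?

25 dBu

Before make-up, the level was 15 − 4 = 11 dBu.
The compressed level sits 11 − 9 = 2 dB over threshold.
Undo the ratio: input overshoot = 2 × 8 = 16 dB, giving input = 25 dBu.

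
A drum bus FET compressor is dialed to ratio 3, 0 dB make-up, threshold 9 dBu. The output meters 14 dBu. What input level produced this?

Post-compression overshoot = 14 − 9 = 5 dB.
Input overshoot = R × output overshoot = 15 dB → input = 9 + 15 = 24 dBu.

24 dBu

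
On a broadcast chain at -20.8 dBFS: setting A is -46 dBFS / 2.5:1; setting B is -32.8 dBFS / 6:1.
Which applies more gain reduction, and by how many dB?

A, by 5.12 dB

A: 25.2 dB over, compressed to 10.08 dB over, so 15.12 dB of GR.
B: 12 dB over, compressed to 2 dB over, so 10 dB of GR.
A reduces 5.12 dB more.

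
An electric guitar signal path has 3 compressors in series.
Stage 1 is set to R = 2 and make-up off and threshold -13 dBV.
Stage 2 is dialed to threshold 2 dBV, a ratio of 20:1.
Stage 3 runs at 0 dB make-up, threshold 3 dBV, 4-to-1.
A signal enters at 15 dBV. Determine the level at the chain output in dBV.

Stage 1: 28 dB above -13 dBV, reduced 2:1 to 14 dB above → 1 dBV.
Stage 2: 1 dBV is at or below the 2 dBV threshold — no compression; output 1 dBV.
Stage 3: 1 dBV ≤ 3 dBV, so stage 3 doesn't engage; output 1 dBV.

1 dBV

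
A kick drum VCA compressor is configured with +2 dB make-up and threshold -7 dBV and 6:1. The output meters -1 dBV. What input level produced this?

Stripping the +2 dB make-up gives -3 dBV at the gain stage.
That's 4 dB above the -7 dBV threshold.
Input overshoot = R × output overshoot = 24 dB → input = -7 + 24 = 17 dBV.

17 dBV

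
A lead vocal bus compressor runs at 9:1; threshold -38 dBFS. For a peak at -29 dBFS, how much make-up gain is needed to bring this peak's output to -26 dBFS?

Overshoot 9 dB → 9/9 = 1 dB after compression, so the compressed level is -38 + 1 = -37 dBFS.
Make-up = target − compressed = -26 − (-37) = 11 dB.

11 dB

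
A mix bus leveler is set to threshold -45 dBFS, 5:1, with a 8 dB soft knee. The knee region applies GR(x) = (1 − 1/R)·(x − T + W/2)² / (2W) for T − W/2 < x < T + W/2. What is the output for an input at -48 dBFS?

x − T + W/2 = -48 − (-45) + 4 = 1.
GR = (1 − 1/5) × 1² / 16 = 0.8 × 1 / 16 = 0.05 dB.
Output = -48 − 0.05 = -48.05 dBFS.

-48.05 dBFS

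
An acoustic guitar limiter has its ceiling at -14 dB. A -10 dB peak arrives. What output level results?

-14 dB

A brickwall limiter is an ∞:1 compressor: any input above the ceiling is clamped to -14 dB.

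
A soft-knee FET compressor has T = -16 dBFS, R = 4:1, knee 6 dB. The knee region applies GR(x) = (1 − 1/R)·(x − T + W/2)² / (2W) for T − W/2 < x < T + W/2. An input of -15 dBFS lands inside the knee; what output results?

x − T + W/2 = -15 − (-16) + 3 = 4.
GR = (1 − 1/4) × 4² / 12 = 0.75 × 16 / 12 = 1 dB.
Output = -15 − 1 = -16 dBFS.

-16 dBFS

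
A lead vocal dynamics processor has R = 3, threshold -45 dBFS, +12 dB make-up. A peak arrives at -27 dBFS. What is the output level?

Overshoot: -27 − (-45) = 18 dB.
At 3:1 the overshoot is divided by 3, leaving 6 dB above threshold.
So the level is -45 + 6 = -39 dBFS; make-up adds 12 dB, giving -27 dBFS.

-27 dBFS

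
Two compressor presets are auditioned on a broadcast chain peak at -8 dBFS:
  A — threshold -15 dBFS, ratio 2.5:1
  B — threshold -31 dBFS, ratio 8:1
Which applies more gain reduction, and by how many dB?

B, by 15.925 dB

A: GR = 7 − 7/2.5 = 4.2 dB.
B: GR = 23 − 23/8 = 20.125 dB.
B applies 15.925 dB more gain reduction.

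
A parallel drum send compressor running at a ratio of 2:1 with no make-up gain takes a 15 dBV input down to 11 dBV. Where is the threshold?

7 dBV

Gain reduction = 15 − 11 = 4 dB; output overshoot = GR / (R − 1) = 4 / 1 = 4 dB.
Threshold = output − output overshoot = 11 − 4 = 7 dBV.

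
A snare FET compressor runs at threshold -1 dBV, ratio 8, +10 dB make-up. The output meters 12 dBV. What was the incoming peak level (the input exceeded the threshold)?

23 dBV

Before make-up, the level was 12 − 10 = 2 dBV.
The compressed level sits 2 − (-1) = 3 dB over threshold.
Before 8:1 compression the overshoot was 3 × 8 = 24 dB, so input = -1 + 24 = 23 dBV.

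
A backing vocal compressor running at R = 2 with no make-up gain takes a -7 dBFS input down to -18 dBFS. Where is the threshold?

-29 dBFS

Input is 22 dB above T (since output overshoot × R = input overshoot: (-18 − T)·2 = -7 − T gives T = -29 dBFS).
Check: -29 + (-7 − (-29))/2 = -29 + 11 = -18 dBFS. ✓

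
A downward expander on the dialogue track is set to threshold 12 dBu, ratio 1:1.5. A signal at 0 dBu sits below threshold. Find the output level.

Below threshold, a 1:1.5 expander applies gain = (1.5−1)×(T − x) of attenuation.
(1.5−1) × 12 = 6 dB, so output = 0 − 6 = -6 dBu.

-6 dBu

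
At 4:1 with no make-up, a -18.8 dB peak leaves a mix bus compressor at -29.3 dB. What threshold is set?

Let T be the threshold. Output overshoot = (input overshoot)/R, so -29.3 − T = (-18.8 − T)/4.
4·(-29.3 − T) = -18.8 − T → 3·T = -117.2 − (-18.8) = -98.4.
T = -98.4/3 = -32.8 dB.

-32.8 dB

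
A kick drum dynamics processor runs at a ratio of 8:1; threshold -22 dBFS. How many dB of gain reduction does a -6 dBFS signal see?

14 dB

Overshoot = -6 − (-22) = 16 dB.
After 8:1 compression the overshoot becomes 16/8 = 2 dB.
GR = overshoot in − overshoot out = 16 − 2 = 14 dB.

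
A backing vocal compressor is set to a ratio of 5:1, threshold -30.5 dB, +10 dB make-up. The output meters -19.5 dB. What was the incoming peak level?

Stripping the +10 dB make-up gives -29.5 dB at the gain stage.
That's 1 dB above the -30.5 dB threshold.
Undo the ratio: input overshoot = 1 × 5 = 5 dB, giving input = -25.5 dB.

-25.5 dB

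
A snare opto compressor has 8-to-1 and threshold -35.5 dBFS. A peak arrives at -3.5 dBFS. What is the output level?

Overshoot: -3.5 − (-35.5) = 32 dB.
The 32 dB excess becomes 4 dB after 8:1 reduction.
That puts the output at -31.5 dBFS.

-31.5 dBFS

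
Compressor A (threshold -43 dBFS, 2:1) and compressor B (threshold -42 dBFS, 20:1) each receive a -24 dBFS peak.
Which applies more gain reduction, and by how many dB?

A: GR = 19 − 19/2 = 9.5 dB.
B: GR = 18 − 18/20 = 17.1 dB.
B reduces 7.6 dB more.

B, by 7.6 dB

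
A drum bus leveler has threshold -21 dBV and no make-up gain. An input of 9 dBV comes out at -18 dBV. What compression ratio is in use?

10:1

Input overshoot = 9 − (-21) = 30 dB; output overshoot = -18 − (-21) = 3 dB.
Ratio = 30 / 3 = 10.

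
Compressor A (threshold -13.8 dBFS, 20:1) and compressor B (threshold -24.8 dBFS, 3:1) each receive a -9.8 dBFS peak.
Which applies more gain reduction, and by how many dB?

A: 4 dB over, compressed to 0.2 dB over, so 3.8 dB of GR.
B: 15 dB over, compressed to 5 dB over, so 10 dB of GR.
B applies 6.2 dB more gain reduction.

B, by 6.2 dB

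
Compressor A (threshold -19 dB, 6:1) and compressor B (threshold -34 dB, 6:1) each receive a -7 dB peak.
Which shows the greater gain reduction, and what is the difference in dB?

A: 12 dB over, compressed to 2 dB over, so 10 dB of GR.
B: 27 dB over, compressed to 4.5 dB over, so 22.5 dB of GR.
Difference: 12.5 dB in favour of B.

B, by 12.5 dB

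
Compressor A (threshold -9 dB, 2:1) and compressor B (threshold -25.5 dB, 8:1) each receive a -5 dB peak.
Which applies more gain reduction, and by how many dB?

B, by 15.9375 dB

A: GR = 4 − 4/2 = 2 dB.
B: GR = 20.5 − 20.5/8 = 17.9375 dB.
Difference: 15.9375 dB in favour of B.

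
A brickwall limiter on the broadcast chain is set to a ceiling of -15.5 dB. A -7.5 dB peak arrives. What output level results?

-15.5 dB

A brickwall limiter is an ∞:1 compressor: any input above the ceiling is clamped to -15.5 dB.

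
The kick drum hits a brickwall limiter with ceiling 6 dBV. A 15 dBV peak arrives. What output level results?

6 dBV

The limiter clamps the peak to its 6 dBV ceiling.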